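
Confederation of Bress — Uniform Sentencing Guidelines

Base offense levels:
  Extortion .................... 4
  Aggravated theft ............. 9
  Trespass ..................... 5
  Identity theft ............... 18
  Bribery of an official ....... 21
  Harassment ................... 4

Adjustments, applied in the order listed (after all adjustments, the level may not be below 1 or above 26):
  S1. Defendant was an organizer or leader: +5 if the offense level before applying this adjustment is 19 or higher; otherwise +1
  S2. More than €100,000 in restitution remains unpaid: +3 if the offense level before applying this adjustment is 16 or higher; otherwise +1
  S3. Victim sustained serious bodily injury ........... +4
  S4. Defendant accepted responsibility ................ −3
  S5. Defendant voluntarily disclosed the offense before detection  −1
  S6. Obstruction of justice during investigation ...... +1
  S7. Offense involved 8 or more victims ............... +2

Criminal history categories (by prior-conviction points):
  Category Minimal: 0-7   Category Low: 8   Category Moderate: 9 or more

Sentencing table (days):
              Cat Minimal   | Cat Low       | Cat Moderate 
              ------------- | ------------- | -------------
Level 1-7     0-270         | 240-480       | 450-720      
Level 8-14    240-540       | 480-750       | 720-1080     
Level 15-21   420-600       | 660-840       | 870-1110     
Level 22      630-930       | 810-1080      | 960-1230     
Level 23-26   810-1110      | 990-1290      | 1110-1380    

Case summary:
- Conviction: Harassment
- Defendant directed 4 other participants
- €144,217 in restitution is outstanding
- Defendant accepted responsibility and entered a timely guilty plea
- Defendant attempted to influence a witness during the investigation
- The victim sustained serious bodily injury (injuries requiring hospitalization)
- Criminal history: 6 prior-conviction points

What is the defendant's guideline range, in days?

Base offense level for harassment: 4.
S1 applies (level before this adjustment is 4 < 19, so +1): 4 + 1 = 5.
S2 applies (level before this adjustment is 5 < 16, so +1): 5 + 1 = 6.
S3 applies: 6 + 4 = 10.
S4 applies: 10 − 3 = 7.
S5 does not apply.
S6 applies: 7 + 1 = 8.
S7 does not apply.
Final offense level: 8.
Criminal history: 6 prior points → Category Minimal (0-7).
Level 8 falls in the 8-14 band.
Grid: Level 8-14 × Category Minimal = 240-540 days.

240-540 days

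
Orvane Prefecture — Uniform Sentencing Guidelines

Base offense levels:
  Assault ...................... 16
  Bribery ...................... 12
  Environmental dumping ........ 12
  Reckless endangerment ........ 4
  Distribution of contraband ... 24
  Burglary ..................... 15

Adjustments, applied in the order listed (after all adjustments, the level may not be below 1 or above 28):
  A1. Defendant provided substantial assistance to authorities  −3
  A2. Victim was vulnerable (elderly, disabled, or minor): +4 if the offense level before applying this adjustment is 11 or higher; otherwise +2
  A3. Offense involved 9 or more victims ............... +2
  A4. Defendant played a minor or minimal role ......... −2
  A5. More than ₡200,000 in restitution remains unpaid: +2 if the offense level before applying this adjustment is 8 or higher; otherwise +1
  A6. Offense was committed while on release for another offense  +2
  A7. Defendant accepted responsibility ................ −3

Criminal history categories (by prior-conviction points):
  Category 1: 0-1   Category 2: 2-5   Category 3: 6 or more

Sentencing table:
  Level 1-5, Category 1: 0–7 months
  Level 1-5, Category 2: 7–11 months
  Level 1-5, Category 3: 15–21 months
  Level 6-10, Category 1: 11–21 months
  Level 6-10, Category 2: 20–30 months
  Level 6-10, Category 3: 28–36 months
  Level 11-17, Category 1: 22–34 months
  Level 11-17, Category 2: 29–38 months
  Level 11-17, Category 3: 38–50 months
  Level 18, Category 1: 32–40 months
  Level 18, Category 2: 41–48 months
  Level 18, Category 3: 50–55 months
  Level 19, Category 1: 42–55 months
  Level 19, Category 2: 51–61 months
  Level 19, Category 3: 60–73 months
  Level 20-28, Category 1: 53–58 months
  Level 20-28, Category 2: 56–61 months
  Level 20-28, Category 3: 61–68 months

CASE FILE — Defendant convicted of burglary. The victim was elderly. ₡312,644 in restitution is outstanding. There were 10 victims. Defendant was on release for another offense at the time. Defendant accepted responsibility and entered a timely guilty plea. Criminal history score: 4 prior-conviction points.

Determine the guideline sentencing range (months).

Base offense level for burglary: 15.
A1 does not apply.
A2 applies (level before this adjustment is 15 ≥ 11, so +4): 15 + 4 = 19.
A3 applies: 19 + 2 = 21.
A5 applies (level before this adjustment is 21 ≥ 8, so +2): 21 + 2 = 23.
A6 applies: 23 + 2 = 25.
A7 applies: 25 − 3 = 22.
Final offense level: 22.
Criminal history: 4 prior points → Category 2 (2-5).
Level 22 falls in the 20-28 band.
Grid: Level 20-28 × Category 2 = 56-61 months.

56-61 months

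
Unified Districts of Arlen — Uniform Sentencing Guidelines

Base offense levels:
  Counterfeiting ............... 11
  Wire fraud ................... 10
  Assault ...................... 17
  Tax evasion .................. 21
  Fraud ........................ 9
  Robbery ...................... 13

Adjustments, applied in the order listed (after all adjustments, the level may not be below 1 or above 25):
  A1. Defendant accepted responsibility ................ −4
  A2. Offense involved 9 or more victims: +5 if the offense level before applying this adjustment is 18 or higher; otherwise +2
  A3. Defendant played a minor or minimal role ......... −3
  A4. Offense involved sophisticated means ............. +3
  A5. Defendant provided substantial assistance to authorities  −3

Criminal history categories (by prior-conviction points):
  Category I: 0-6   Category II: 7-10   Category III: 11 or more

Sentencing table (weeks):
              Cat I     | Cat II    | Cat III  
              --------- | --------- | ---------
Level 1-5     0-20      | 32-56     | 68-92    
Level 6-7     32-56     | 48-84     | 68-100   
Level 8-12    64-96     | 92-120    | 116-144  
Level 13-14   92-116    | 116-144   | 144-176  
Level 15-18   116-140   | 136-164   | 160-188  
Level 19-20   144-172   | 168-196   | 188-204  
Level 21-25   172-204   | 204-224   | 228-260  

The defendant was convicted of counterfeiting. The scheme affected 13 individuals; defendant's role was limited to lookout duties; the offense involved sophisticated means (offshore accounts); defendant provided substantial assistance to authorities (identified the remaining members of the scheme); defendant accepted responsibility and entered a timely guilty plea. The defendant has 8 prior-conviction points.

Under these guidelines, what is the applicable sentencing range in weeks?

48-84 weeks

Base offense level for counterfeiting: 11.
A1 applies: 11 − 4 = 7.
A2 applies (level before this adjustment is 7 < 18, so +2): 7 + 2 = 9.
A3 applies: 9 − 3 = 6.
A4 applies: 6 + 3 = 9.
A5 applies: 9 − 3 = 6.
Final offense level: 6.
Criminal history: 8 prior points → Category II (7-10).
Level 6 falls in the 6-7 band.
Grid: Level 6-7 × Category II = 48-84 weeks.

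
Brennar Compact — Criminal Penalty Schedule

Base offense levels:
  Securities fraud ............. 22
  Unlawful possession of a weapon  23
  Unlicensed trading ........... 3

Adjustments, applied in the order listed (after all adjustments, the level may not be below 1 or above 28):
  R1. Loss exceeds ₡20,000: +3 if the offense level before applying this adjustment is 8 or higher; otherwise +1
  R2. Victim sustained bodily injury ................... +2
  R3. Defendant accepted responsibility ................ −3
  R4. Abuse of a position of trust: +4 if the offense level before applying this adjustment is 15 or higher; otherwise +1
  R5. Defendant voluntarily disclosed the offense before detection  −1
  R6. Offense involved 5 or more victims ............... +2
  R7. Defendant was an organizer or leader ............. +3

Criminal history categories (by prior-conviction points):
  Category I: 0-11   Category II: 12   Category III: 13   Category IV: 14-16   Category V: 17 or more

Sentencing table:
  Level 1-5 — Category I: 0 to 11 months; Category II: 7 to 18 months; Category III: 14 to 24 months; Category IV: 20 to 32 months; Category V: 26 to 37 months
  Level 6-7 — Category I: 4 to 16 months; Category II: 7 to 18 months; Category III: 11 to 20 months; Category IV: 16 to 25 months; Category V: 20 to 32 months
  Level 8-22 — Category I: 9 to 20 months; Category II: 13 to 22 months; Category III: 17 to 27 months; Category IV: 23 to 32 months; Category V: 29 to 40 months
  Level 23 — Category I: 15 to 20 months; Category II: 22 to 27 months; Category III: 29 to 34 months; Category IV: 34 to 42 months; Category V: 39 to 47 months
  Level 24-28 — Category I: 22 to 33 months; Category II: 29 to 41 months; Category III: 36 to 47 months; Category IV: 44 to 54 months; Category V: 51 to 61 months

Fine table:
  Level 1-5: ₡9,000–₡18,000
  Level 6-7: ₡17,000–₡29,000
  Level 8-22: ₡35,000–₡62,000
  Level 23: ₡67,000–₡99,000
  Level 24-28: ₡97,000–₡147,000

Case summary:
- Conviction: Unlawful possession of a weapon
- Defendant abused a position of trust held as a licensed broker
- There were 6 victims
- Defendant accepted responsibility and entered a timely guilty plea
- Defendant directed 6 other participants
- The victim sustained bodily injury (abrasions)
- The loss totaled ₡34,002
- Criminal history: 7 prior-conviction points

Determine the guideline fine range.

Base offense level for unlawful possession of a weapon: 23.
R1 applies (level before this adjustment is 23 ≥ 8, so +3): 23 + 3 = 26.
R2 applies: 26 + 2 = 28.
R3 applies: 28 − 3 = 25.
R4 applies (level before this adjustment is 25 ≥ 15, so +4): 25 + 4 = 29.
R5 does not apply.
R6 applies: 29 + 2 = 31.
R7 applies: 31 + 3 = 34.
Level 34 exceeds the maximum of 28; capped at 28.
Final offense level: 28.
Level 28 falls in the 24-28 band.
Fine table: Level 24-28 → ₡97,000–₡147,000.

₡97,000–₡147,000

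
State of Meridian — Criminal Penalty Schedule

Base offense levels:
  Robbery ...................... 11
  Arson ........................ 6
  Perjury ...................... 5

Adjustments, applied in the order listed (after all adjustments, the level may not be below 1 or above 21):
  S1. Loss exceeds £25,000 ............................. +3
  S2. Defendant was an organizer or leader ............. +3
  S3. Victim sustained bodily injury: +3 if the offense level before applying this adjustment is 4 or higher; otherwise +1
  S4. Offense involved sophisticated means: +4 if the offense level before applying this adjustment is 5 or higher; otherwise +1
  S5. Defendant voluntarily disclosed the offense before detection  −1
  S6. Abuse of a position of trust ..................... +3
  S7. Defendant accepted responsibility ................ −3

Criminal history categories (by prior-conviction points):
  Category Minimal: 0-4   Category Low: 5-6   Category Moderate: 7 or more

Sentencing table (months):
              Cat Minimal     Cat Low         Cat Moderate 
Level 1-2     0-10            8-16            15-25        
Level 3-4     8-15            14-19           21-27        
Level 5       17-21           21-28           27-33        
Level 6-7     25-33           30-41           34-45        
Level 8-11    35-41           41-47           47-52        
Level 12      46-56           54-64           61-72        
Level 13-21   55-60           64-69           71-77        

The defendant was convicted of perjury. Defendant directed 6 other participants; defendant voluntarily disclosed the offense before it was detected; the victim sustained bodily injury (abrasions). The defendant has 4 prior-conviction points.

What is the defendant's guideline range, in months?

Base offense level for perjury: 5.
S2 applies: 5 + 3 = 8.
S3 applies (level before this adjustment is 8 ≥ 4, so +3): 8 + 3 = 11.
S5 applies: 11 − 1 = 10.
Final offense level: 10.
Criminal history: 4 prior points → Category Minimal (0-4).
Level 10 falls in the 8-11 band.
Grid: Level 8-11 × Category Minimal = 35-41 months.

35-41 months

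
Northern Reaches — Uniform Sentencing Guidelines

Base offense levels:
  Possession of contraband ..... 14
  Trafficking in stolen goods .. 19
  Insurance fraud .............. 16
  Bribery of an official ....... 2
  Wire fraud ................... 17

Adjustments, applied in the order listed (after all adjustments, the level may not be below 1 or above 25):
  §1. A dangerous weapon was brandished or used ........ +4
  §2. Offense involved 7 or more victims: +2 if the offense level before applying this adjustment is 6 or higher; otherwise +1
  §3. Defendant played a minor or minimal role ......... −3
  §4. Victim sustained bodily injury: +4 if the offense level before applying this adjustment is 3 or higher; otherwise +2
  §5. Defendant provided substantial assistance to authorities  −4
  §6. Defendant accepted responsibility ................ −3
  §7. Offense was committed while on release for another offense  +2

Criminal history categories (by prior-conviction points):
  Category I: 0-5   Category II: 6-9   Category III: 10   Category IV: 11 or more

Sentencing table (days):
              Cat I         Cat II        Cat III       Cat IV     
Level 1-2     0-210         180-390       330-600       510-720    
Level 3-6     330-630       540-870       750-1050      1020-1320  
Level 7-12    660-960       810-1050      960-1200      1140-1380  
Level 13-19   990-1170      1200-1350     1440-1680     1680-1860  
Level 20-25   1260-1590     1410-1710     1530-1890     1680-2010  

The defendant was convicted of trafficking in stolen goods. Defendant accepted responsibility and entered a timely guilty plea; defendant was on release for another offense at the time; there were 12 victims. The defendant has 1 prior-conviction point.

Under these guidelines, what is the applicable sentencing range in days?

Base offense level for trafficking in stolen goods: 19.
§1 does not apply.
§2 applies (level before this adjustment is 19 ≥ 6, so +2): 19 + 2 = 21.
§4 does not apply.
§5 does not apply.
§6 applies: 21 − 3 = 18.
§7 applies: 18 + 2 = 20.
Final offense level: 20.
Criminal history: 1 prior point → Category I (0-5).
Level 20 falls in the 20-25 band.
Grid: Level 20-25 × Category I = 1260-1590 days.

1260-1590 days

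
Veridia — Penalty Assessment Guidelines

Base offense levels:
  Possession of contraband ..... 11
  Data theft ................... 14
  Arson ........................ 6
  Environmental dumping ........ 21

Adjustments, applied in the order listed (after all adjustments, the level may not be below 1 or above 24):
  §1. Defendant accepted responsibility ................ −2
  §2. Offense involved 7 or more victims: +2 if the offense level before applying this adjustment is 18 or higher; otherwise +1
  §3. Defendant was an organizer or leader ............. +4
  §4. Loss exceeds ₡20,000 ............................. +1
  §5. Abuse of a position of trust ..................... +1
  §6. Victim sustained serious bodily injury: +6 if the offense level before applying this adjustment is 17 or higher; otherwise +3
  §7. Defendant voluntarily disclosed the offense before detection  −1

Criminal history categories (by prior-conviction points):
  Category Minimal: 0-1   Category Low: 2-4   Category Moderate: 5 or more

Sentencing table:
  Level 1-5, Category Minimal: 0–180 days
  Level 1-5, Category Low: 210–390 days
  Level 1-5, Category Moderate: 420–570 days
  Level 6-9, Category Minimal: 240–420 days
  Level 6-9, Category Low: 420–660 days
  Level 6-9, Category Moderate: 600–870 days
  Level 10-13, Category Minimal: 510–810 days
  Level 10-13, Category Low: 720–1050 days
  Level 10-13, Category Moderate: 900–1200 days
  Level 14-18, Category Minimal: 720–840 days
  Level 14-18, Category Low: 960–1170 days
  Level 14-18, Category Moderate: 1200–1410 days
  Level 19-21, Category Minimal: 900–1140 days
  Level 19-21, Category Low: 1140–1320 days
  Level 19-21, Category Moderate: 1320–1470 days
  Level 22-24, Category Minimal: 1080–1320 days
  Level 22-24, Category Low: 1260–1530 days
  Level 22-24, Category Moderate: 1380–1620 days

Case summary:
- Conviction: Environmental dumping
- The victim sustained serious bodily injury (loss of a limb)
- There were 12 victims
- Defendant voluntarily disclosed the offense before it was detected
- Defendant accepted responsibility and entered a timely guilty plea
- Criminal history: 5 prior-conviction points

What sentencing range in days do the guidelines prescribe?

Base offense level for environmental dumping: 21.
§1 applies: 21 − 2 = 19.
§2 applies (level before this adjustment is 19 ≥ 18, so +2): 19 + 2 = 21.
§6 applies (level before this adjustment is 21 ≥ 17, so +6): 21 + 6 = 27.
§7 applies: 27 − 1 = 26.
Level 26 exceeds the maximum of 24; capped at 24.
Final offense level: 24.
Criminal history: 5 prior points → Category Moderate (5+).
Level 24 falls in the 22-24 band.
Grid: Level 22-24 × Category Moderate = 1380-1620 days.

1380-1620 days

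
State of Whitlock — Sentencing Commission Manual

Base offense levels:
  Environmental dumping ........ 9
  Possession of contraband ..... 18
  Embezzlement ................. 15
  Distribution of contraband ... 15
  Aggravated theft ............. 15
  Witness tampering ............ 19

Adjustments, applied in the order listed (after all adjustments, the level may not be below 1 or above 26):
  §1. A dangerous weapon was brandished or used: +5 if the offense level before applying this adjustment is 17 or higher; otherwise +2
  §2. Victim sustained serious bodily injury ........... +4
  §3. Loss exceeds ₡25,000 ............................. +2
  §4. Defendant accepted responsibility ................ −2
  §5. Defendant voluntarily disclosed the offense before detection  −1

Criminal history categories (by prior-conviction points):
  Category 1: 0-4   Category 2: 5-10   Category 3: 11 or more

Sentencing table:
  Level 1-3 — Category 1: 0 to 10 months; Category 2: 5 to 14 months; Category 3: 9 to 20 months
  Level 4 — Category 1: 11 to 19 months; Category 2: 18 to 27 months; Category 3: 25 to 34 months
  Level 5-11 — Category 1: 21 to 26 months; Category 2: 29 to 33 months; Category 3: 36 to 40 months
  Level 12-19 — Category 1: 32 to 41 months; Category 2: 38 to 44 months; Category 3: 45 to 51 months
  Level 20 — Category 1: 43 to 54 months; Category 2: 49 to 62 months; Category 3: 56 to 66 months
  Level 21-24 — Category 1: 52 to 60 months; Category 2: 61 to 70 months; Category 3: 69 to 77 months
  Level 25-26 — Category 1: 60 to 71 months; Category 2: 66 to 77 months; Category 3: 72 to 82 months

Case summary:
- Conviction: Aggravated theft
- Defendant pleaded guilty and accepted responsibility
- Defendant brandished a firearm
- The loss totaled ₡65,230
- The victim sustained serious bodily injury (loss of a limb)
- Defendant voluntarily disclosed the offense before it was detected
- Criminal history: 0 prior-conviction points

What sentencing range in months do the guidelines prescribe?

Base offense level for aggravated theft: 15.
§1 applies (level before this adjustment is 15 < 17, so +2): 15 + 2 = 17.
§2 applies: 17 + 4 = 21.
§3 applies: 21 + 2 = 23.
§4 applies: 23 − 2 = 21.
§5 applies: 21 − 1 = 20.
Final offense level: 20.
Criminal history: 0 prior points → Category 1 (0-4).
Level 20 falls in the 20 band.
Grid: Level 20 × Category 1 = 43-54 months.

43-54 months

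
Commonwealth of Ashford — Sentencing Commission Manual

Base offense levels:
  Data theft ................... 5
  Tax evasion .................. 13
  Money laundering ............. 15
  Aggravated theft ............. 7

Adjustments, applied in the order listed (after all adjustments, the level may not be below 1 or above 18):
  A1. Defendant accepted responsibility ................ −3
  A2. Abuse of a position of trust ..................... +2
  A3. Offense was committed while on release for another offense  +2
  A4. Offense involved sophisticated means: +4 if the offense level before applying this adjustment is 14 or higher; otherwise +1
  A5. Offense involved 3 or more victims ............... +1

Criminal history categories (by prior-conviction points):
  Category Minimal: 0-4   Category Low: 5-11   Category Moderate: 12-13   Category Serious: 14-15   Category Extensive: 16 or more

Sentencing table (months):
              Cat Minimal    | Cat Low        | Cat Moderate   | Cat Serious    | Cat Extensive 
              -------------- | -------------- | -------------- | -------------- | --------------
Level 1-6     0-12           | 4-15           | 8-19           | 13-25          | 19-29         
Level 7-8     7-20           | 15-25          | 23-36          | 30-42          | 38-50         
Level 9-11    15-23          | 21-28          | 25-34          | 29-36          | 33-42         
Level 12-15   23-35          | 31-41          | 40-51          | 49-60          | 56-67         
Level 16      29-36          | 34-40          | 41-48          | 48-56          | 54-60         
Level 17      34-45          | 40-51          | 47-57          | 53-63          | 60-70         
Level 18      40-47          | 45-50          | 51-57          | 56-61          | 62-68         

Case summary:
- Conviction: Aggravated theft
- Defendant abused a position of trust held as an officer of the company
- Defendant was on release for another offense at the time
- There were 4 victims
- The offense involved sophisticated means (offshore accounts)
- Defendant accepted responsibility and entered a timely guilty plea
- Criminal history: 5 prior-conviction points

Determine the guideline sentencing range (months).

Base offense level for aggravated theft: 7.
A1 applies: 7 − 3 = 4.
A2 applies: 4 + 2 = 6.
A3 applies: 6 + 2 = 8.
A4 applies (level before this adjustment is 8 < 14, so +1): 8 + 1 = 9.
A5 applies: 9 + 1 = 10.
Final offense level: 10.
Criminal history: 5 prior points → Category Low (5-11).
Level 10 falls in the 9-11 band.
Grid: Level 9-11 × Category Low = 21-28 months.

21-28 months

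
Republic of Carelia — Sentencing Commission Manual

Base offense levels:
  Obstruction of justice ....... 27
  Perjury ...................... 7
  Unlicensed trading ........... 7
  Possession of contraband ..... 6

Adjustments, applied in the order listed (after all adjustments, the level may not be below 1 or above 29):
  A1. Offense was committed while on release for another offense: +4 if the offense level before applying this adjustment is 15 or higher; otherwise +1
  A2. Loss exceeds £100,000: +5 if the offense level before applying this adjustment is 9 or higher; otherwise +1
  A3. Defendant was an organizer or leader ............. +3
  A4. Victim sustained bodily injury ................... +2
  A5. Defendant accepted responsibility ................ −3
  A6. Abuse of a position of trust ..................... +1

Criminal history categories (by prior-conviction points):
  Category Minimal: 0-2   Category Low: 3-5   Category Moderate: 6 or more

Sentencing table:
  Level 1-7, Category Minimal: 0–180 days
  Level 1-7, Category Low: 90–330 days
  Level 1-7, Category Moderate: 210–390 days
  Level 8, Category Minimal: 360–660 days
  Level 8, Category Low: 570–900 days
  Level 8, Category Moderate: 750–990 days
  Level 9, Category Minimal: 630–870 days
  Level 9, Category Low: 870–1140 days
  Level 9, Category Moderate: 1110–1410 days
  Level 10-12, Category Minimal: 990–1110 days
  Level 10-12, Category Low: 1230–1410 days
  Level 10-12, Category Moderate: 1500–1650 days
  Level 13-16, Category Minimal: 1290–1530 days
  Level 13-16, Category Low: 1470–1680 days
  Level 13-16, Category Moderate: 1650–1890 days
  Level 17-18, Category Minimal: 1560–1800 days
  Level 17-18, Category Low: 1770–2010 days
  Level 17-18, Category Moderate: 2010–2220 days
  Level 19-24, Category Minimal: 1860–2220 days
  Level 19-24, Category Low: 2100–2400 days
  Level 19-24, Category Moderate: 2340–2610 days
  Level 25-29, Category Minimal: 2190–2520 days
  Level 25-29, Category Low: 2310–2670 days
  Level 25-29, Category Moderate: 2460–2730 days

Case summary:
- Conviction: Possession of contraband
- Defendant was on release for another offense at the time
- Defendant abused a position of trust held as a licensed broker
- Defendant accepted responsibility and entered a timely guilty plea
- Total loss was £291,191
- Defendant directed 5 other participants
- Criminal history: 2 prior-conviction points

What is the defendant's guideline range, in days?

Base offense level for possession of contraband: 6.
A1 applies (level before this adjustment is 6 < 15, so +1): 6 + 1 = 7.
A2 applies (level before this adjustment is 7 < 9, so +1): 7 + 1 = 8.
A3 applies: 8 + 3 = 11.
A4 does not apply.
A5 applies: 11 − 3 = 8.
A6 applies: 8 + 1 = 9.
Final offense level: 9.
Criminal history: 2 prior points → Category Minimal (0-2).
Level 9 falls in the 9 band.
Grid: Level 9 × Category Minimal = 630-870 days.

630-870 days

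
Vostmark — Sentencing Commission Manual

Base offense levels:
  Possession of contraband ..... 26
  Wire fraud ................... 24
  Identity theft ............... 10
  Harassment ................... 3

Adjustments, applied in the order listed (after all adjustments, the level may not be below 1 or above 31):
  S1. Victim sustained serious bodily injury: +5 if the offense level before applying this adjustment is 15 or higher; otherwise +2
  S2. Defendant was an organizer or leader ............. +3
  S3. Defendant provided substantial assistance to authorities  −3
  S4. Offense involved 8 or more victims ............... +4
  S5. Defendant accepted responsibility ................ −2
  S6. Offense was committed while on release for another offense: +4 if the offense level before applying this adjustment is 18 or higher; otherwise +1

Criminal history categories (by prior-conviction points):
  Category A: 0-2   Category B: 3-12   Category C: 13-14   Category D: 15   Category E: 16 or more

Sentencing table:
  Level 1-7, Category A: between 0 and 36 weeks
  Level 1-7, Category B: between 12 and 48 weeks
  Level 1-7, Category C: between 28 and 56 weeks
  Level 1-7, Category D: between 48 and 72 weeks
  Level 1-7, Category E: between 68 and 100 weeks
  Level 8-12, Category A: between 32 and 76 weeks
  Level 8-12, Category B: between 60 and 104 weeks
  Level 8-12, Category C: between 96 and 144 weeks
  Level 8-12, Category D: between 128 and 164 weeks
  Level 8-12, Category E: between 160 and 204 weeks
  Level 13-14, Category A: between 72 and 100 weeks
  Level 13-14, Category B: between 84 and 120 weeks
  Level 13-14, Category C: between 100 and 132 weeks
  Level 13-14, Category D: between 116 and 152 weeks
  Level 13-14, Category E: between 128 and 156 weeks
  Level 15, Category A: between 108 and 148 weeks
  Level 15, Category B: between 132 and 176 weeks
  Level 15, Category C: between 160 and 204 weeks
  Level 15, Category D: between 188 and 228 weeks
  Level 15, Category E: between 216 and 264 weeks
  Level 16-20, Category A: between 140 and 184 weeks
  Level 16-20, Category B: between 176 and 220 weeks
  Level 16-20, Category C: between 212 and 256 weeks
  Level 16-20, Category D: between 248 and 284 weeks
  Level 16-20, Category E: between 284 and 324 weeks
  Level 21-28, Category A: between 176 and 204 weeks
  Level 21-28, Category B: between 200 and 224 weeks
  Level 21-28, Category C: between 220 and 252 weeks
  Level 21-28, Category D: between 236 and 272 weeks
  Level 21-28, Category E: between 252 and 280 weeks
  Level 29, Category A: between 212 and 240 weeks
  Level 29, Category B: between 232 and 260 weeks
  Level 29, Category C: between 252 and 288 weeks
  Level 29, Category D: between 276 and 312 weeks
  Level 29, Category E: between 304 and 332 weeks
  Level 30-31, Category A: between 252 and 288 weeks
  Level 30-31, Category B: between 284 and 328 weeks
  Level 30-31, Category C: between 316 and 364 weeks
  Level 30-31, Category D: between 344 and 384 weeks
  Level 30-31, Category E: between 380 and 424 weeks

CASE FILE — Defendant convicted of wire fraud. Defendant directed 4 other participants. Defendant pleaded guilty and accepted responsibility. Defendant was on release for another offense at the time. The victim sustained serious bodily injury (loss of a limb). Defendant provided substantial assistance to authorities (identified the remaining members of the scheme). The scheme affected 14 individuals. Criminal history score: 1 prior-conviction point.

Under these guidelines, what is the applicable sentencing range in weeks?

252-288 weeks

Base offense level for wire fraud: 24.
S1 applies (level before this adjustment is 24 ≥ 15, so +5): 24 + 5 = 29.
S2 applies: 29 + 3 = 32.
S3 applies: 32 − 3 = 29.
S4 applies: 29 + 4 = 33.
S5 applies: 33 − 2 = 31.
S6 applies (level before this adjustment is 31 ≥ 18, so +4): 31 + 4 = 35.
Level 35 exceeds the maximum of 31; capped at 31.
Final offense level: 31.
Criminal history: 1 prior point → Category A (0-2).
Level 31 falls in the 30-31 band.
Grid: Level 30-31 × Category A = 252-288 weeks.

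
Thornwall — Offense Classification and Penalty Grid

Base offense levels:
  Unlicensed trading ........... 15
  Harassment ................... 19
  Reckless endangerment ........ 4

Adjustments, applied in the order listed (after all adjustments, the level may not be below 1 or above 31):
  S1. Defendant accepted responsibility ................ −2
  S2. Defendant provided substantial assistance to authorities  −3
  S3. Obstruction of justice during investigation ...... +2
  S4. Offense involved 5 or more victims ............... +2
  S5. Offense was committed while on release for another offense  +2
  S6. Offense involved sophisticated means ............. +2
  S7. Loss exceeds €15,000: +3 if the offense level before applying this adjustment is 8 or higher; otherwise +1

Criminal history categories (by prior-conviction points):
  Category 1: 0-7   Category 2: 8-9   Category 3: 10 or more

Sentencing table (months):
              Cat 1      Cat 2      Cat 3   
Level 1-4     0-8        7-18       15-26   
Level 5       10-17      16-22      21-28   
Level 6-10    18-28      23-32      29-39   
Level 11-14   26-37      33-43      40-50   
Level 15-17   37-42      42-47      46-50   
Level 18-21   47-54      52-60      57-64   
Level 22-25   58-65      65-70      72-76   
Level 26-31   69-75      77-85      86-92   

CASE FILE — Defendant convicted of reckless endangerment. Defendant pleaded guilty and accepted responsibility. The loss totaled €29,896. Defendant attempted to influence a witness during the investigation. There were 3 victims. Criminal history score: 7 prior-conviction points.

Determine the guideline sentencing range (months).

10-17 months

Base offense level for reckless endangerment: 4.
S1 applies: 4 − 2 = 2.
S3 applies: 2 + 2 = 4.
S4 does not apply.
S5 does not apply.
S6 does not apply.
S7 applies (level before this adjustment is 4 < 8, so +1): 4 + 1 = 5.
Final offense level: 5.
Criminal history: 7 prior points → Category 1 (0-7).
Level 5 falls in the 5 band.
Grid: Level 5 × Category 1 = 10-17 months.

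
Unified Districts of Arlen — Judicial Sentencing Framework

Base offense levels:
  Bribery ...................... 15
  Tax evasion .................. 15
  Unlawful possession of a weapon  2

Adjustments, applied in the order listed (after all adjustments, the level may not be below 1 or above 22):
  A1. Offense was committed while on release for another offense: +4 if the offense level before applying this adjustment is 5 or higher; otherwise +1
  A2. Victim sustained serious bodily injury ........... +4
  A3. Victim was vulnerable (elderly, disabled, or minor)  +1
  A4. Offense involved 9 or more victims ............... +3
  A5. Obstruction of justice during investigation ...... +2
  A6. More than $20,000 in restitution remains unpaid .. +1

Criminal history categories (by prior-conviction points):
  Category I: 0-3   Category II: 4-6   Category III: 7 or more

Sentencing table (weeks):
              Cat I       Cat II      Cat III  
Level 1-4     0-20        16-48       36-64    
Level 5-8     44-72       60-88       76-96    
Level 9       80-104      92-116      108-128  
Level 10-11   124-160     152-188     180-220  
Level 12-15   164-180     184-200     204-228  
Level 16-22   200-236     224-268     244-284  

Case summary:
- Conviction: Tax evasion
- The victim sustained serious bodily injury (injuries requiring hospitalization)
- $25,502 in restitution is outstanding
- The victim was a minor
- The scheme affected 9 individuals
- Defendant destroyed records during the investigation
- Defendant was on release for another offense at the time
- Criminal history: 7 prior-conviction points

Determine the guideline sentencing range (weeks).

244-284 weeks

Base offense level for tax evasion: 15.
A1 applies (level before this adjustment is 15 ≥ 5, so +4): 15 + 4 = 19.
A2 applies: 19 + 4 = 23.
A3 applies: 23 + 1 = 24.
A4 applies: 24 + 3 = 27.
A5 applies: 27 + 2 = 29.
A6 applies: 29 + 1 = 30.
Level 30 exceeds the maximum of 22; capped at 22.
Final offense level: 22.
Criminal history: 7 prior points → Category III (7+).
Level 22 falls in the 16-22 band.
Grid: Level 16-22 × Category III = 244-284 weeks.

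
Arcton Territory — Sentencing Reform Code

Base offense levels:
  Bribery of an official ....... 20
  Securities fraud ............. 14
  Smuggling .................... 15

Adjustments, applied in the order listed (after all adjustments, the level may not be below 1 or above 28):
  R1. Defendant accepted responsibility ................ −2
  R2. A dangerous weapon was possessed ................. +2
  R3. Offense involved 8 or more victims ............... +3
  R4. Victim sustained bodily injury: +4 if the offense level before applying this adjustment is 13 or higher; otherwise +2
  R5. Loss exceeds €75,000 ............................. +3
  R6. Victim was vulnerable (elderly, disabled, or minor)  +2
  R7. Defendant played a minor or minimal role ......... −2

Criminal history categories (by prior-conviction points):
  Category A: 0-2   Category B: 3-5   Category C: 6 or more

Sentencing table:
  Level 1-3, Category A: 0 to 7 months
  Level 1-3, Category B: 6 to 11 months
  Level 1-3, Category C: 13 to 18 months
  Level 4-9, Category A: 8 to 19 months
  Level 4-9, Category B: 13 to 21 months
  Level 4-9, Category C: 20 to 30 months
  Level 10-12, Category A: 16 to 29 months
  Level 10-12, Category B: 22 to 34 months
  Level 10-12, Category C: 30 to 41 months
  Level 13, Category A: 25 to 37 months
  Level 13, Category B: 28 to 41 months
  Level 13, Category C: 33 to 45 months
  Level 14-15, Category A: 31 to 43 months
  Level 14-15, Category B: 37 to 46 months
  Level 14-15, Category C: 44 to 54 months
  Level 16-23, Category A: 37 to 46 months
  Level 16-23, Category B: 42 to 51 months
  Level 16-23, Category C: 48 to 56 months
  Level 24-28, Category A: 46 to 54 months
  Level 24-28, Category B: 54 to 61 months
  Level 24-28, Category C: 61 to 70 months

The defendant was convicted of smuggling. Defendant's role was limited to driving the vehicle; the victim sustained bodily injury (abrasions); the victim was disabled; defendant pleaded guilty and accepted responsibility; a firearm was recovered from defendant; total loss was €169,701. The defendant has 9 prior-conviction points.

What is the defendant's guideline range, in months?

48-56 months

Base offense level for smuggling: 15.
R1 applies: 15 − 2 = 13.
R2 applies: 13 + 2 = 15.
R3 does not apply.
R4 applies (level before this adjustment is 15 ≥ 13, so +4): 15 + 4 = 19.
R5 applies: 19 + 3 = 22.
R6 applies: 22 + 2 = 24.
R7 applies: 24 − 2 = 22.
Final offense level: 22.
Criminal history: 9 prior points → Category C (6+).
Level 22 falls in the 16-23 band.
Grid: Level 16-23 × Category C = 48-56 months.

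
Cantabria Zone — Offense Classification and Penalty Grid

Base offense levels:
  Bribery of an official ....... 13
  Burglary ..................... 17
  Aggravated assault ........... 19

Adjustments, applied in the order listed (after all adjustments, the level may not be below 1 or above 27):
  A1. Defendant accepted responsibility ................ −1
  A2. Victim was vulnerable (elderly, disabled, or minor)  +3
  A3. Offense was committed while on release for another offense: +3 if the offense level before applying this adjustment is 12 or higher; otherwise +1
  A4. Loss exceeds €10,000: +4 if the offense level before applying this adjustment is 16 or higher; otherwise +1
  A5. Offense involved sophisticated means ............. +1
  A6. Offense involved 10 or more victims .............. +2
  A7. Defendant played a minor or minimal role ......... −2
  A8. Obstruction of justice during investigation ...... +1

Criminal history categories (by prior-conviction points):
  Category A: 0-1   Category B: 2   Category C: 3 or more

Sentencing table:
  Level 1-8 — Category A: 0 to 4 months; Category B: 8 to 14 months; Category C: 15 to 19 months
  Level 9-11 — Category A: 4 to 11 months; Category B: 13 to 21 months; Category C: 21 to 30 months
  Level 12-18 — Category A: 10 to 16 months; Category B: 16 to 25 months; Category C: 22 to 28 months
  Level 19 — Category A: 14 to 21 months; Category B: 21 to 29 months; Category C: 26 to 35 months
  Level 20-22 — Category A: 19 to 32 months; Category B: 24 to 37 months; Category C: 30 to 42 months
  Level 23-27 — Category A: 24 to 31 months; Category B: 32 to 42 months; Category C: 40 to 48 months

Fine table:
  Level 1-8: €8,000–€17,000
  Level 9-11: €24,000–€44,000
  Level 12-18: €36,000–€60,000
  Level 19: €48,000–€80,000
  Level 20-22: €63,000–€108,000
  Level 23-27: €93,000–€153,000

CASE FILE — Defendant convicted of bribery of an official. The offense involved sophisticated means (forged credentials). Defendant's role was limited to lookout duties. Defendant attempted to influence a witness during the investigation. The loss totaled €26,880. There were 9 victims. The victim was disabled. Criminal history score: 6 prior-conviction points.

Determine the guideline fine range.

€63,000–€108,000

Base offense level for bribery of an official: 13.
A1 does not apply.
A2 applies: 13 + 3 = 16.
A3 does not apply.
A4 applies (level before this adjustment is 16 ≥ 16, so +4): 16 + 4 = 20.
A5 applies: 20 + 1 = 21.
A7 applies: 21 − 2 = 19.
A8 applies: 19 + 1 = 20.
Final offense level: 20.
Level 20 falls in the 20-22 band.
Fine table: Level 20-22 → €63,000–€108,000.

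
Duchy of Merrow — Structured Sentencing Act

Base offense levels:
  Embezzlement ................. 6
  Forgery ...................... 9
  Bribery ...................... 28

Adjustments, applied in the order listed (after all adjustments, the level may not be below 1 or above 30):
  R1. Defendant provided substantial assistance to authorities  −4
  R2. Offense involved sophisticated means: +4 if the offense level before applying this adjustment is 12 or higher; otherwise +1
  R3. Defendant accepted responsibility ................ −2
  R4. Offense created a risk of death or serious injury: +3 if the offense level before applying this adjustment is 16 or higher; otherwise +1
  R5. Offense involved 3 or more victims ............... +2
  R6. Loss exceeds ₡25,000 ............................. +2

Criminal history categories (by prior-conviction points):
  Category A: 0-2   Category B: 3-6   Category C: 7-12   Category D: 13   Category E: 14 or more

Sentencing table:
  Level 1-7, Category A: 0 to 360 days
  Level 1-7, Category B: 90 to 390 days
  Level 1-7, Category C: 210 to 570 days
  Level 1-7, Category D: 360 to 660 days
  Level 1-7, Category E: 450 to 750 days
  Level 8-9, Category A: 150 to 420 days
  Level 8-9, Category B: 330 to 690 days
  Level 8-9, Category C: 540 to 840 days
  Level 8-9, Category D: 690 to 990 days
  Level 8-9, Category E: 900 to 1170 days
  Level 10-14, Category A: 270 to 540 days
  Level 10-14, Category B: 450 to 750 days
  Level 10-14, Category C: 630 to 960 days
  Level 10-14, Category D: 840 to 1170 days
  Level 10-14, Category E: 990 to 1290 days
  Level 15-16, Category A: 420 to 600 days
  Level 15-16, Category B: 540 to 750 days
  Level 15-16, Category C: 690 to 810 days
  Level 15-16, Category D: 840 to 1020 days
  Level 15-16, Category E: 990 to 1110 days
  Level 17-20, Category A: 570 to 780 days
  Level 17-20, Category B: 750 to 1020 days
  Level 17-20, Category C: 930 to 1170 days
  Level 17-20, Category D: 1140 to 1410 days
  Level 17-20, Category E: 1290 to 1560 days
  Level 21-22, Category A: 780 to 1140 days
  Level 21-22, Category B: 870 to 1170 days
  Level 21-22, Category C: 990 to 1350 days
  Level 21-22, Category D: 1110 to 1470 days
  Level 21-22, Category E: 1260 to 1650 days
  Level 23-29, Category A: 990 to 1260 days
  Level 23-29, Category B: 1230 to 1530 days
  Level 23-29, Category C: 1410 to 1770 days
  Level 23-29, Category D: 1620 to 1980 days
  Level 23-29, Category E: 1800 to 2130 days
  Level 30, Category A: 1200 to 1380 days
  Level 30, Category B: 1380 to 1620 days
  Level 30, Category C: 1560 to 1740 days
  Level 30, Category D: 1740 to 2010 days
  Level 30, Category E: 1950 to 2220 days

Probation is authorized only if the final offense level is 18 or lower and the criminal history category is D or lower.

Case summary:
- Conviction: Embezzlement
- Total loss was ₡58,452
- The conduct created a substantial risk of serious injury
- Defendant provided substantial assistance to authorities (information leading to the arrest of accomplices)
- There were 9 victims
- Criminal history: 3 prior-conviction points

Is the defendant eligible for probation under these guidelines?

Base offense level for embezzlement: 6.
R1 applies: 6 − 4 = 2.
R3 does not apply.
R4 applies (level before this adjustment is 2 < 16, so +1): 2 + 1 = 3.
R5 applies: 3 + 2 = 5.
R6 applies: 5 + 2 = 7.
Final offense level: 7.
Criminal history: 3 prior points → Category B (3-6).
Level 7 falls in the 1-7 band.
Grid: Level 1-7 × Category B = 90-390 days.
Probation check: level 7 ≤ 18 and category B ≤ D → eligible.

Yes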